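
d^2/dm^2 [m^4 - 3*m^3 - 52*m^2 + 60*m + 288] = 12*m^2 - 18*m - 104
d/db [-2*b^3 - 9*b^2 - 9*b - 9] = -6*b^2 - 18*b - 9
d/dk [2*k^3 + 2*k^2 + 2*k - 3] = 6*k^2 + 4*k + 2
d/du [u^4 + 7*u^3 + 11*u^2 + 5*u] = 4*u^3 + 21*u^2 + 22*u + 5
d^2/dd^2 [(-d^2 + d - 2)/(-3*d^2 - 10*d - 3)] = 2*(-39*d^3 + 27*d^2 + 207*d + 221)/(27*d^6 + 270*d^5 + 981*d^4 + 1540*d^3 + 981*d^2 + 270*d + 27)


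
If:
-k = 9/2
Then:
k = -9/2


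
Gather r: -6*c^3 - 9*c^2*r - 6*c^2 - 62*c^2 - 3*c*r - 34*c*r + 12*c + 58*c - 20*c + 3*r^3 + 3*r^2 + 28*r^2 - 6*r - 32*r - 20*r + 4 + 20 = -6*c^3 - 68*c^2 + 50*c + 3*r^3 + 31*r^2 + r*(-9*c^2 - 37*c - 58) + 24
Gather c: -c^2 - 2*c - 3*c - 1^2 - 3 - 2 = -c^2 - 5*c - 6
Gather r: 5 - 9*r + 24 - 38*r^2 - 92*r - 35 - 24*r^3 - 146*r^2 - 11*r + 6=-24*r^3 - 184*r^2 - 112*r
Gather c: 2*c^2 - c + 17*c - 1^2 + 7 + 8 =2*c^2 + 16*c + 14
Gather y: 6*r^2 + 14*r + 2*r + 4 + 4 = 6*r^2 + 16*r + 8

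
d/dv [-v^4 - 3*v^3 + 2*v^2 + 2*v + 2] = -4*v^3 - 9*v^2 + 4*v + 2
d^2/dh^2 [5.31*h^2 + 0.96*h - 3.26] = 10.6200000000000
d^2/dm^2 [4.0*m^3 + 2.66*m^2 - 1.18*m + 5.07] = 24.0*m + 5.32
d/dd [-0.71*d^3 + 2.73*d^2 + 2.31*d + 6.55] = -2.13*d^2 + 5.46*d + 2.31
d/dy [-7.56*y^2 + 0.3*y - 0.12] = 0.3 - 15.12*y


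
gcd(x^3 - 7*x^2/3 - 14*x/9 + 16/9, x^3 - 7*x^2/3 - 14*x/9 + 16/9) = x^3 - 7*x^2/3 - 14*x/9 + 16/9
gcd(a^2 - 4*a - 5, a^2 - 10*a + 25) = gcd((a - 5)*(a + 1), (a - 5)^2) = a - 5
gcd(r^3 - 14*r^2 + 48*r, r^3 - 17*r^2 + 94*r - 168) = r - 6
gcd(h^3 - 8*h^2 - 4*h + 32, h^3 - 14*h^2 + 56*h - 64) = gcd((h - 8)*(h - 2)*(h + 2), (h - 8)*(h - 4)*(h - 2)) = h^2 - 10*h + 16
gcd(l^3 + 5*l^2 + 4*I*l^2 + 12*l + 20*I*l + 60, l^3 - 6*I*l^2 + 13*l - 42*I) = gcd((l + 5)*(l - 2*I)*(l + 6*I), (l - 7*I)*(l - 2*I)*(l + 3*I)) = l - 2*I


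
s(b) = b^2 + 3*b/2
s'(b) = 2*b + 3/2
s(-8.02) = 52.29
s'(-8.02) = -14.54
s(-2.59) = 2.82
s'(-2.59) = -3.68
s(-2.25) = 1.69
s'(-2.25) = -3.00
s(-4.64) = 14.57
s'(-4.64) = -7.78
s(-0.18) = -0.24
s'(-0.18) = 1.14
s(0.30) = 0.54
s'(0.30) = 2.10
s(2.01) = 7.06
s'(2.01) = 5.52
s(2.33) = 8.92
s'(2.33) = 6.16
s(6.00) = 45.00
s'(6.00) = 13.50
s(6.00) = 45.00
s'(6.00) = 13.50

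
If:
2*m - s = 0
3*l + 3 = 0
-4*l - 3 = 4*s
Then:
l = -1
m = 1/8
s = 1/4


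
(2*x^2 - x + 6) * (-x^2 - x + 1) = -2*x^4 - x^3 - 3*x^2 - 7*x + 6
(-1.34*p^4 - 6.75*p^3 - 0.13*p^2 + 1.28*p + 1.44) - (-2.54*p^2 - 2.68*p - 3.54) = -1.34*p^4 - 6.75*p^3 + 2.41*p^2 + 3.96*p + 4.98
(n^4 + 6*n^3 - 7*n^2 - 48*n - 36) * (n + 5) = n^5 + 11*n^4 + 23*n^3 - 83*n^2 - 276*n - 180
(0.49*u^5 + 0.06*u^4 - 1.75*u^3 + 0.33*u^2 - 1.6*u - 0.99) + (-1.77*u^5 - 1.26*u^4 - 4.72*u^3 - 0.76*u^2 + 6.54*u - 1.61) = -1.28*u^5 - 1.2*u^4 - 6.47*u^3 - 0.43*u^2 + 4.94*u - 2.6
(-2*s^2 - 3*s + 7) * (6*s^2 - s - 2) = -12*s^4 - 16*s^3 + 49*s^2 - s - 14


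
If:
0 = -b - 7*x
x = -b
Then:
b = 0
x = 0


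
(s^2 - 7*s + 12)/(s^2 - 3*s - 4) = (s - 3)/(s + 1)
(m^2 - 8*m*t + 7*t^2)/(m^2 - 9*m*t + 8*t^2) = (-m + 7*t)/(-m + 8*t)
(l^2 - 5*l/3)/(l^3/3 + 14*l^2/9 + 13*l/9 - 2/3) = 3*l*(3*l - 5)/(3*l^3 + 14*l^2 + 13*l - 6)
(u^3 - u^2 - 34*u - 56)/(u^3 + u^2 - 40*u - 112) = (u + 2)/(u + 4)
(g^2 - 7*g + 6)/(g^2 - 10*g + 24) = (g - 1)/(g - 4)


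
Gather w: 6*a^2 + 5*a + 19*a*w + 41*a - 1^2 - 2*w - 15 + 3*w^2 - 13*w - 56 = 6*a^2 + 46*a + 3*w^2 + w*(19*a - 15) - 72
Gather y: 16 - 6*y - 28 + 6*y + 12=0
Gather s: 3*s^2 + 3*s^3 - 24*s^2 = 3*s^3 - 21*s^2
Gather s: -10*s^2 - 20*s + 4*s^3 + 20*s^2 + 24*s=4*s^3 + 10*s^2 + 4*s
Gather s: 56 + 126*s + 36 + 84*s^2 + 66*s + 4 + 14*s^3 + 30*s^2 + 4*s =14*s^3 + 114*s^2 + 196*s + 96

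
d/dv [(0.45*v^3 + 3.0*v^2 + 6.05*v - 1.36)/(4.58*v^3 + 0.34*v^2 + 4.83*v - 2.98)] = (8.88178419700125e-16*v^5 - 13.587*v^4 - 51.071*v^3 + 27.0964*v^2 - 16.9552*v - 11.4602)/(20.9764*v^6 + 3.1144*v^5 + 44.3584*v^4 - 24.0124*v^3 + 21.3025*v^2 - 28.7868*v + 8.8804)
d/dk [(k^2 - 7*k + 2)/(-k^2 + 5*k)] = 2*(-k^2 + 2*k - 5)/(k^2*(k^2 - 10*k + 25))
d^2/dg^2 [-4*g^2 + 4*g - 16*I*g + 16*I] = -8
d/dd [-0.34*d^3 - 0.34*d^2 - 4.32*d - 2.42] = -1.02*d^2 - 0.68*d - 4.32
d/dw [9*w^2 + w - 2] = 18*w + 1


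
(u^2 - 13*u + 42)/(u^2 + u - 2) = (u^2 - 13*u + 42)/(u^2 + u - 2)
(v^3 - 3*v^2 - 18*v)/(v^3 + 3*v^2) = (v - 6)/v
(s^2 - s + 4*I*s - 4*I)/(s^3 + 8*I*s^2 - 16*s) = (s - 1)/(s*(s + 4*I))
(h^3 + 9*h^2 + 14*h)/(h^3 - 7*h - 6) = h*(h + 7)/(h^2 - 2*h - 3)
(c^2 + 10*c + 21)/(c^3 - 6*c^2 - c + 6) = (c^2 + 10*c + 21)/(c^3 - 6*c^2 - c + 6)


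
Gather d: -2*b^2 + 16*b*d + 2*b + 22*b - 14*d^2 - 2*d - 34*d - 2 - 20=-2*b^2 + 24*b - 14*d^2 + d*(16*b - 36) - 22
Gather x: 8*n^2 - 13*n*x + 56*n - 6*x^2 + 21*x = 8*n^2 + 56*n - 6*x^2 + x*(21 - 13*n)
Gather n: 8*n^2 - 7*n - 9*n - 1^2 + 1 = 8*n^2 - 16*n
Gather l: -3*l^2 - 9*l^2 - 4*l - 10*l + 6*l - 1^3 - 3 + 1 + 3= -12*l^2 - 8*l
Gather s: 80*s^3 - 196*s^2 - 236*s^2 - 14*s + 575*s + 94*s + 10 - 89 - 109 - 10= 80*s^3 - 432*s^2 + 655*s - 198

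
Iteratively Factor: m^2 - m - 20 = (m + 4)*(m - 5)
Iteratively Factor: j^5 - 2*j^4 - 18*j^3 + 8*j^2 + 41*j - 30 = (j - 1)*(j^4 - j^3 - 19*j^2 - 11*j + 30) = (j - 1)^2*(j^3 - 19*j - 30) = (j - 1)^2*(j + 3)*(j^2 - 3*j - 10) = (j - 5)*(j - 1)^2*(j + 3)*(j + 2)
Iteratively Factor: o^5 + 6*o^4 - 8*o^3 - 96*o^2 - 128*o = (o - 4)*(o^4 + 10*o^3 + 32*o^2 + 32*o) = (o - 4)*(o + 2)*(o^3 + 8*o^2 + 16*o) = o*(o - 4)*(o + 2)*(o^2 + 8*o + 16) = o*(o - 4)*(o + 2)*(o + 4)*(o + 4)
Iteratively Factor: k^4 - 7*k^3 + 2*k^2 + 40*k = (k - 5)*(k^3 - 2*k^2 - 8*k) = (k - 5)*(k - 4)*(k^2 + 2*k) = k*(k - 5)*(k - 4)*(k + 2)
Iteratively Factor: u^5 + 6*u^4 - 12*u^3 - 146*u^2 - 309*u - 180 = (u + 1)*(u^4 + 5*u^3 - 17*u^2 - 129*u - 180) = (u + 1)*(u + 3)*(u^3 + 2*u^2 - 23*u - 60) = (u - 5)*(u + 1)*(u + 3)*(u^2 + 7*u + 12) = (u - 5)*(u + 1)*(u + 3)^2*(u + 4)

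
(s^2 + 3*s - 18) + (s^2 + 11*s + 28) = 2*s^2 + 14*s + 10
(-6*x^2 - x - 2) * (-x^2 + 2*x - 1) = 6*x^4 - 11*x^3 + 6*x^2 - 3*x + 2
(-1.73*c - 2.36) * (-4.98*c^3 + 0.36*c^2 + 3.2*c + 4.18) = 8.6154*c^4 + 11.13*c^3 - 6.3856*c^2 - 14.7834*c - 9.8648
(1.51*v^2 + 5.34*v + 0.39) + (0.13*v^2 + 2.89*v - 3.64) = 1.64*v^2 + 8.23*v - 3.25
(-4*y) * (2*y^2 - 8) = -8*y^3 + 32*y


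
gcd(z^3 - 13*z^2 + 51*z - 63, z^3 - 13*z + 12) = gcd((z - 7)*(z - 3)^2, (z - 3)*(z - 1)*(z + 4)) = z - 3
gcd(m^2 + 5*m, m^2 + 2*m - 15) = m + 5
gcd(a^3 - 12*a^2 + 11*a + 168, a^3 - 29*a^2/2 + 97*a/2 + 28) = a^2 - 15*a + 56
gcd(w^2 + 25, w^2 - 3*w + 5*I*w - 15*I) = w + 5*I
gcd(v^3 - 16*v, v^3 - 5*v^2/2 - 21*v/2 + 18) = v - 4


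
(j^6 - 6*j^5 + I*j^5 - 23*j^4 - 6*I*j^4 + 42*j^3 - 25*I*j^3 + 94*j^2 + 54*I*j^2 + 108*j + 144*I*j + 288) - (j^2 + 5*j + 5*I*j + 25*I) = j^6 - 6*j^5 + I*j^5 - 23*j^4 - 6*I*j^4 + 42*j^3 - 25*I*j^3 + 93*j^2 + 54*I*j^2 + 103*j + 139*I*j + 288 - 25*I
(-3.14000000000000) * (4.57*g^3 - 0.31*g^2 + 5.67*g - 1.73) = -14.3498*g^3 + 0.9734*g^2 - 17.8038*g + 5.4322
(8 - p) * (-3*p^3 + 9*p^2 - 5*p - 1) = 3*p^4 - 33*p^3 + 77*p^2 - 39*p - 8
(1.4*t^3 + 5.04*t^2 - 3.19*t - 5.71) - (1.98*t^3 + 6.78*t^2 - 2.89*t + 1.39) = -0.58*t^3 - 1.74*t^2 - 0.3*t - 7.1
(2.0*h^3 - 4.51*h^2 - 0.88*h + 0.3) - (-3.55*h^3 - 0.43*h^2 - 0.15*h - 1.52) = 5.55*h^3 - 4.08*h^2 - 0.73*h + 1.82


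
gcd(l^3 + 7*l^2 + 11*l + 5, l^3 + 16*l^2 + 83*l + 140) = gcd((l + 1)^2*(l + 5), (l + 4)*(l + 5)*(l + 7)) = l + 5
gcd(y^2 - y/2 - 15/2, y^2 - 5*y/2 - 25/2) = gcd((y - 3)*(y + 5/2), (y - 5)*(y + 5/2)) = y + 5/2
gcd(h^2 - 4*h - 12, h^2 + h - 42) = h - 6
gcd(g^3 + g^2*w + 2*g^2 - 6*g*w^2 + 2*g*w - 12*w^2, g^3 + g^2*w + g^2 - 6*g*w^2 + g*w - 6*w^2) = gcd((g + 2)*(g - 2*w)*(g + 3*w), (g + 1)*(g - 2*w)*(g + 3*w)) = -g^2 - g*w + 6*w^2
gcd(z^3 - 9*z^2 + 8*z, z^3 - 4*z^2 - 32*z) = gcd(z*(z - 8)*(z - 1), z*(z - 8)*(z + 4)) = z^2 - 8*z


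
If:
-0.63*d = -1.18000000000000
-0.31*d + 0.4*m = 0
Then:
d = 1.87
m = 1.45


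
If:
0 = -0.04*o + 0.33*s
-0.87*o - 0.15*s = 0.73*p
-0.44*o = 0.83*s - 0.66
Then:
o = 1.22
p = -1.49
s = 0.15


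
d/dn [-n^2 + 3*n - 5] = 3 - 2*n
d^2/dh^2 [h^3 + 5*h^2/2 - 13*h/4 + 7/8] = 6*h + 5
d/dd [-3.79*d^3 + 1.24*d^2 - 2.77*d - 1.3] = -11.37*d^2 + 2.48*d - 2.77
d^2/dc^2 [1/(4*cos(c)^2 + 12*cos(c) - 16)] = (-4*sin(c)^4 + 27*sin(c)^2 - 3*cos(c)/4 - 9*cos(3*c)/4 + 3)/(4*(cos(c) - 1)^3*(cos(c) + 4)^3)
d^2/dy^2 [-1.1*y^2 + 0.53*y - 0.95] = -2.20000000000000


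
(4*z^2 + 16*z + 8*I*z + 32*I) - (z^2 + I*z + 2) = 3*z^2 + 16*z + 7*I*z - 2 + 32*I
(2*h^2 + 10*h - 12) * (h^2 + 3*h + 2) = 2*h^4 + 16*h^3 + 22*h^2 - 16*h - 24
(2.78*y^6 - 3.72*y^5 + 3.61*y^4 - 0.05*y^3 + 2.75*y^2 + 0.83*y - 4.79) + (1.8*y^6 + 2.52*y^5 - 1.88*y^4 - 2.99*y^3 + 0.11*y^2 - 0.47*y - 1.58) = 4.58*y^6 - 1.2*y^5 + 1.73*y^4 - 3.04*y^3 + 2.86*y^2 + 0.36*y - 6.37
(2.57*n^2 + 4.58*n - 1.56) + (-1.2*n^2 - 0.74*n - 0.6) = 1.37*n^2 + 3.84*n - 2.16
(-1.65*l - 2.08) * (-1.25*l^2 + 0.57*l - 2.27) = 2.0625*l^3 + 1.6595*l^2 + 2.5599*l + 4.7216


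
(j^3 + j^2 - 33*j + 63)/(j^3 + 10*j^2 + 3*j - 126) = (j - 3)/(j + 6)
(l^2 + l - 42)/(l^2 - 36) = (l + 7)/(l + 6)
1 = 1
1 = 1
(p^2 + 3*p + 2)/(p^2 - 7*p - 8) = (p + 2)/(p - 8)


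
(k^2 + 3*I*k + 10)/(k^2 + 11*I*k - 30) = (k - 2*I)/(k + 6*I)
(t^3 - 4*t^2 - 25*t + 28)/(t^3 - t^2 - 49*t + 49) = (t + 4)/(t + 7)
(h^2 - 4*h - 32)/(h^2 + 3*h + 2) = (h^2 - 4*h - 32)/(h^2 + 3*h + 2)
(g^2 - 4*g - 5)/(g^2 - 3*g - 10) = (g + 1)/(g + 2)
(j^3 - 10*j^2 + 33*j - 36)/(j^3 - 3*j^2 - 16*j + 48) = (j - 3)/(j + 4)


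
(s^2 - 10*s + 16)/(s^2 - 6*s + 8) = (s - 8)/(s - 4)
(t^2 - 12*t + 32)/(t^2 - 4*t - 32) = (t - 4)/(t + 4)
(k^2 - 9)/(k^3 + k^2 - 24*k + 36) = (k + 3)/(k^2 + 4*k - 12)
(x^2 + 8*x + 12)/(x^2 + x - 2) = (x + 6)/(x - 1)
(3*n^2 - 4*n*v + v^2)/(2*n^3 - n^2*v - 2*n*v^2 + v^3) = (-3*n + v)/(-2*n^2 - n*v + v^2)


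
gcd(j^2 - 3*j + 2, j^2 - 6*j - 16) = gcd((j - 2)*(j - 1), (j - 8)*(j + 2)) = 1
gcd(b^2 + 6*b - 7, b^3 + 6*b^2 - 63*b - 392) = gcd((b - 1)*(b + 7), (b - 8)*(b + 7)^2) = b + 7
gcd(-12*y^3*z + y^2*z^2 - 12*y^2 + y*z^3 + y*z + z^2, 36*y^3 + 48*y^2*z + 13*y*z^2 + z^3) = 1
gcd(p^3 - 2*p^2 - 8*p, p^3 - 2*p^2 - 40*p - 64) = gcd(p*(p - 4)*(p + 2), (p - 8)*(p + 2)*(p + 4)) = p + 2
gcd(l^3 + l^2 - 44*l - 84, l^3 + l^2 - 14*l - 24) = l + 2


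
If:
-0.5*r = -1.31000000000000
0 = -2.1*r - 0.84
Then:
No Solution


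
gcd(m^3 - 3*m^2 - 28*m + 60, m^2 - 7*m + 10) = m - 2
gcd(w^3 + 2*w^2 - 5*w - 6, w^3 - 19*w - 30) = w + 3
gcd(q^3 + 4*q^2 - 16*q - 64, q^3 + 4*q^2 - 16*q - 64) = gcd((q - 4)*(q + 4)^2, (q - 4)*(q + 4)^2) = q^3 + 4*q^2 - 16*q - 64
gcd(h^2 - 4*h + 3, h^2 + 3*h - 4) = h - 1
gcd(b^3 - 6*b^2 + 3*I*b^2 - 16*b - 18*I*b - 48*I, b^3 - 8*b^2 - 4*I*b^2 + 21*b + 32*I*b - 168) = b^2 + b*(-8 + 3*I) - 24*I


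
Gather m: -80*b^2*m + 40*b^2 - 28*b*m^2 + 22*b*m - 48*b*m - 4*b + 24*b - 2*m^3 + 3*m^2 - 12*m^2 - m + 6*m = 40*b^2 + 20*b - 2*m^3 + m^2*(-28*b - 9) + m*(-80*b^2 - 26*b + 5)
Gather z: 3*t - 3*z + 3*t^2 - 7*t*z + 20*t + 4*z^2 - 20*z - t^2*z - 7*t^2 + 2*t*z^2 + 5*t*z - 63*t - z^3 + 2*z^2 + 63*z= -4*t^2 - 40*t - z^3 + z^2*(2*t + 6) + z*(-t^2 - 2*t + 40)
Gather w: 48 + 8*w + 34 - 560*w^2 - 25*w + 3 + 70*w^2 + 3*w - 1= -490*w^2 - 14*w + 84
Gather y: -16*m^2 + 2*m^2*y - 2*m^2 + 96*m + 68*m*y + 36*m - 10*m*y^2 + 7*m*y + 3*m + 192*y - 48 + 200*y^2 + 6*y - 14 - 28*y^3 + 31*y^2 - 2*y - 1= -18*m^2 + 135*m - 28*y^3 + y^2*(231 - 10*m) + y*(2*m^2 + 75*m + 196) - 63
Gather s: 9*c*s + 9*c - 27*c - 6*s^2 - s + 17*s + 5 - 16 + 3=-18*c - 6*s^2 + s*(9*c + 16) - 8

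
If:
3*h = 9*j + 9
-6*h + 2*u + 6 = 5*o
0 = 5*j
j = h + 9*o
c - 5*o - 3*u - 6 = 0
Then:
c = 119/6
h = 3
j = 0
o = -1/3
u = 31/6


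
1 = 1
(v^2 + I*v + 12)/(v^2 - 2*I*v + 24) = (v - 3*I)/(v - 6*I)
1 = 1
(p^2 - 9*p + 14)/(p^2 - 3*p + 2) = (p - 7)/(p - 1)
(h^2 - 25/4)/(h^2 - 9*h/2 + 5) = (h + 5/2)/(h - 2)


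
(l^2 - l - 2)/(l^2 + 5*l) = (l^2 - l - 2)/(l*(l + 5))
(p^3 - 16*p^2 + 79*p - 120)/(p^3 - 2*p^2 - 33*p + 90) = (p - 8)/(p + 6)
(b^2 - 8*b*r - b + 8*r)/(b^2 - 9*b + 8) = (b - 8*r)/(b - 8)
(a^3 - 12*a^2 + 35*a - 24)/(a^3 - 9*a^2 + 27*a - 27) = (a^2 - 9*a + 8)/(a^2 - 6*a + 9)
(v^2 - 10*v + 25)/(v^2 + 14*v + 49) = (v^2 - 10*v + 25)/(v^2 + 14*v + 49)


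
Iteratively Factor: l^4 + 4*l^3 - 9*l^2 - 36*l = (l + 4)*(l^3 - 9*l) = (l - 3)*(l + 4)*(l^2 + 3*l) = (l - 3)*(l + 3)*(l + 4)*(l)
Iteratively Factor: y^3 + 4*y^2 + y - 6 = (y + 3)*(y^2 + y - 2) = (y - 1)*(y + 3)*(y + 2)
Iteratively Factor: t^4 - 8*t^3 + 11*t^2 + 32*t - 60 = (t - 5)*(t^3 - 3*t^2 - 4*t + 12) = (t - 5)*(t - 3)*(t^2 - 4) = (t - 5)*(t - 3)*(t - 2)*(t + 2)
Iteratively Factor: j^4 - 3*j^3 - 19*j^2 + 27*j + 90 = (j + 2)*(j^3 - 5*j^2 - 9*j + 45) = (j - 5)*(j + 2)*(j^2 - 9) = (j - 5)*(j - 3)*(j + 2)*(j + 3)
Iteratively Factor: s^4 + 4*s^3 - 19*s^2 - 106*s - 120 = (s + 4)*(s^3 - 19*s - 30) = (s + 2)*(s + 4)*(s^2 - 2*s - 15) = (s + 2)*(s + 3)*(s + 4)*(s - 5)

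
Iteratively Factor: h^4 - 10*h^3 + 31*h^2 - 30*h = (h)*(h^3 - 10*h^2 + 31*h - 30) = h*(h - 2)*(h^2 - 8*h + 15) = h*(h - 5)*(h - 2)*(h - 3)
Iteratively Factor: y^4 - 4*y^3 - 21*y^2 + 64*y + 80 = (y - 4)*(y^3 - 21*y - 20) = (y - 4)*(y + 4)*(y^2 - 4*y - 5) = (y - 4)*(y + 1)*(y + 4)*(y - 5)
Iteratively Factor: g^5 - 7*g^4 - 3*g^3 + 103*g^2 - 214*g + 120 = (g + 4)*(g^4 - 11*g^3 + 41*g^2 - 61*g + 30) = (g - 1)*(g + 4)*(g^3 - 10*g^2 + 31*g - 30) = (g - 5)*(g - 1)*(g + 4)*(g^2 - 5*g + 6) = (g - 5)*(g - 3)*(g - 1)*(g + 4)*(g - 2)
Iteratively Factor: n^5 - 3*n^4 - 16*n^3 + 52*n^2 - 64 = (n + 4)*(n^4 - 7*n^3 + 12*n^2 + 4*n - 16) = (n - 2)*(n + 4)*(n^3 - 5*n^2 + 2*n + 8) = (n - 2)^2*(n + 4)*(n^2 - 3*n - 4) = (n - 2)^2*(n + 1)*(n + 4)*(n - 4)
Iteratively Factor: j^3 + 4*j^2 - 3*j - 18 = (j - 2)*(j^2 + 6*j + 9) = (j - 2)*(j + 3)*(j + 3)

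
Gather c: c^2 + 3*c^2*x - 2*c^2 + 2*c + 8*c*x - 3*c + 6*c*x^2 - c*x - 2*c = c^2*(3*x - 1) + c*(6*x^2 + 7*x - 3)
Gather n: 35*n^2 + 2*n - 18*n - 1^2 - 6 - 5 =35*n^2 - 16*n - 12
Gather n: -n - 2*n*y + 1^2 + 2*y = n*(-2*y - 1) + 2*y + 1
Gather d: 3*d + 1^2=3*d + 1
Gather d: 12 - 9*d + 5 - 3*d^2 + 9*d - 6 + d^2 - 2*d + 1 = -2*d^2 - 2*d + 12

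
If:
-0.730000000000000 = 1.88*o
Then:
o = -0.39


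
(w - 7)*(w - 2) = w^2 - 9*w + 14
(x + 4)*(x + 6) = x^2 + 10*x + 24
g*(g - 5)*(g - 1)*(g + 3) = g^4 - 3*g^3 - 13*g^2 + 15*g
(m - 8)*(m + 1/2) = m^2 - 15*m/2 - 4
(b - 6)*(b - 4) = b^2 - 10*b + 24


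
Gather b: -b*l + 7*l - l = -b*l + 6*l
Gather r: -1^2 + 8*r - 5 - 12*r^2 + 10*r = -12*r^2 + 18*r - 6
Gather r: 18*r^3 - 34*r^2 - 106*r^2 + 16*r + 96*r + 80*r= 18*r^3 - 140*r^2 + 192*r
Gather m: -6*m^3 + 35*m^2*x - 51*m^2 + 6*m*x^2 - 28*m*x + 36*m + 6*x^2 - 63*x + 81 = -6*m^3 + m^2*(35*x - 51) + m*(6*x^2 - 28*x + 36) + 6*x^2 - 63*x + 81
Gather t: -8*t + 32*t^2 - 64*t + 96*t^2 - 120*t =128*t^2 - 192*t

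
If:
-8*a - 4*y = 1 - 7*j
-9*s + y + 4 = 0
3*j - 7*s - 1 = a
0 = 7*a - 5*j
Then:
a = 235/171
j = 329/171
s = 83/171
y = 7/19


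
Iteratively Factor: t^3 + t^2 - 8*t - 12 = (t + 2)*(t^2 - t - 6) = (t + 2)^2*(t - 3)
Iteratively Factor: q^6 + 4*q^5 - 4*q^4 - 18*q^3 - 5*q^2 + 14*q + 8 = (q - 2)*(q^5 + 6*q^4 + 8*q^3 - 2*q^2 - 9*q - 4) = (q - 2)*(q - 1)*(q^4 + 7*q^3 + 15*q^2 + 13*q + 4) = (q - 2)*(q - 1)*(q + 1)*(q^3 + 6*q^2 + 9*q + 4) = (q - 2)*(q - 1)*(q + 1)^2*(q^2 + 5*q + 4) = (q - 2)*(q - 1)*(q + 1)^2*(q + 4)*(q + 1)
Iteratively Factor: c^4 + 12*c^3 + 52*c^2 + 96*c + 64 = (c + 2)*(c^3 + 10*c^2 + 32*c + 32) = (c + 2)*(c + 4)*(c^2 + 6*c + 8) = (c + 2)^2*(c + 4)*(c + 4)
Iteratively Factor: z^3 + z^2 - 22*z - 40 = (z - 5)*(z^2 + 6*z + 8) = (z - 5)*(z + 4)*(z + 2)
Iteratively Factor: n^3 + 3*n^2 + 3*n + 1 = (n + 1)*(n^2 + 2*n + 1) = (n + 1)^2*(n + 1)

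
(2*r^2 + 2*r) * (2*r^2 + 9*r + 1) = 4*r^4 + 22*r^3 + 20*r^2 + 2*r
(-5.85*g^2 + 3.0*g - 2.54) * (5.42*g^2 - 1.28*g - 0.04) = -31.707*g^4 + 23.748*g^3 - 17.3728*g^2 + 3.1312*g + 0.1016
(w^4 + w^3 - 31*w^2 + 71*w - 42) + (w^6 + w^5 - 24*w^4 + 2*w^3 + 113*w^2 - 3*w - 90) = w^6 + w^5 - 23*w^4 + 3*w^3 + 82*w^2 + 68*w - 132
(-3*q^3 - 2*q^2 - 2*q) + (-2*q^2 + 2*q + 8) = -3*q^3 - 4*q^2 + 8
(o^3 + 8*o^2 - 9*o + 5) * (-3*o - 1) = -3*o^4 - 25*o^3 + 19*o^2 - 6*o - 5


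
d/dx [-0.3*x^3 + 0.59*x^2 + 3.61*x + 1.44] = -0.9*x^2 + 1.18*x + 3.61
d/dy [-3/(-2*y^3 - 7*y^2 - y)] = 3*(-6*y^2 - 14*y - 1)/(y^2*(2*y^2 + 7*y + 1)^2)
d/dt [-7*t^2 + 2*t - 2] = 2 - 14*t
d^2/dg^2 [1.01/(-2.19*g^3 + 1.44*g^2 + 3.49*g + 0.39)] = ((13.2714*g - 2.9088)*(-2.19*g^3 + 1.44*g^2 + 3.49*g + 0.39) + 1.01*(-13.14*g^2 + 5.76*g + 6.98)*(-6.57*g^2 + 2.88*g + 3.49))/(-2.19*g^3 + 1.44*g^2 + 3.49*g + 0.39)^3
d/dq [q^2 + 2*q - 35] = 2*q + 2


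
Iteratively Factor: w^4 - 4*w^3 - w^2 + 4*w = (w)*(w^3 - 4*w^2 - w + 4) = w*(w - 4)*(w^2 - 1) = w*(w - 4)*(w + 1)*(w - 1)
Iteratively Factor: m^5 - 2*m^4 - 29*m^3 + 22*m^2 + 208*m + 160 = (m - 5)*(m^4 + 3*m^3 - 14*m^2 - 48*m - 32) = (m - 5)*(m + 2)*(m^3 + m^2 - 16*m - 16) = (m - 5)*(m - 4)*(m + 2)*(m^2 + 5*m + 4) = (m - 5)*(m - 4)*(m + 2)*(m + 4)*(m + 1)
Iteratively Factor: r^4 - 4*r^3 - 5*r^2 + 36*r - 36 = (r - 2)*(r^3 - 2*r^2 - 9*r + 18) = (r - 2)^2*(r^2 - 9) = (r - 3)*(r - 2)^2*(r + 3)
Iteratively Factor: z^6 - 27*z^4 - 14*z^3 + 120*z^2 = (z - 2)*(z^5 + 2*z^4 - 23*z^3 - 60*z^2) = (z - 2)*(z + 4)*(z^4 - 2*z^3 - 15*z^2) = (z - 5)*(z - 2)*(z + 4)*(z^3 + 3*z^2) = z*(z - 5)*(z - 2)*(z + 4)*(z^2 + 3*z) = z*(z - 5)*(z - 2)*(z + 3)*(z + 4)*(z)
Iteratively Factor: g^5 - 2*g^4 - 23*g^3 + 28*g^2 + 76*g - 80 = (g + 2)*(g^4 - 4*g^3 - 15*g^2 + 58*g - 40) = (g - 5)*(g + 2)*(g^3 + g^2 - 10*g + 8) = (g - 5)*(g - 1)*(g + 2)*(g^2 + 2*g - 8) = (g - 5)*(g - 2)*(g - 1)*(g + 2)*(g + 4)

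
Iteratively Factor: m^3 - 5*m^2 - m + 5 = (m - 5)*(m^2 - 1) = (m - 5)*(m + 1)*(m - 1)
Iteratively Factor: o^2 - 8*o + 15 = (o - 3)*(o - 5)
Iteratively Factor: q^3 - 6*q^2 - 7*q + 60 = (q - 4)*(q^2 - 2*q - 15) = (q - 4)*(q + 3)*(q - 5)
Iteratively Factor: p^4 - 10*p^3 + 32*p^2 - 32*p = (p - 2)*(p^3 - 8*p^2 + 16*p) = p*(p - 2)*(p^2 - 8*p + 16) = p*(p - 4)*(p - 2)*(p - 4)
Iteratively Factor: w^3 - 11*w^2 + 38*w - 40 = (w - 4)*(w^2 - 7*w + 10) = (w - 5)*(w - 4)*(w - 2)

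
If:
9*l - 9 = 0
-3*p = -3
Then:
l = 1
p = 1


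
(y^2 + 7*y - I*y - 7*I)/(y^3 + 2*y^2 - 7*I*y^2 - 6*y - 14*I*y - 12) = (y + 7)/(y^2 + y*(2 - 6*I) - 12*I)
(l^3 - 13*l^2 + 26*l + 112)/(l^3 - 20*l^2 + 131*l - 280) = (l + 2)/(l - 5)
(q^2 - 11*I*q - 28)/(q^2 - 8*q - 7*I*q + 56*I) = (q - 4*I)/(q - 8)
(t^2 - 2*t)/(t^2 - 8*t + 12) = t/(t - 6)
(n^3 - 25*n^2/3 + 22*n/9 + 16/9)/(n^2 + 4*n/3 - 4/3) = (3*n^2 - 23*n - 8)/(3*(n + 2))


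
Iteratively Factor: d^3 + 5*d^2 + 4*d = (d + 4)*(d^2 + d) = d*(d + 4)*(d + 1)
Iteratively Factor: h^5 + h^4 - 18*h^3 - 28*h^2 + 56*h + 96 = (h + 2)*(h^4 - h^3 - 16*h^2 + 4*h + 48) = (h - 2)*(h + 2)*(h^3 + h^2 - 14*h - 24) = (h - 2)*(h + 2)^2*(h^2 - h - 12) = (h - 4)*(h - 2)*(h + 2)^2*(h + 3)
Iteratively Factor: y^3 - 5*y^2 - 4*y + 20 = (y - 2)*(y^2 - 3*y - 10) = (y - 5)*(y - 2)*(y + 2)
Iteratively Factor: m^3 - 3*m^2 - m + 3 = (m + 1)*(m^2 - 4*m + 3) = (m - 3)*(m + 1)*(m - 1)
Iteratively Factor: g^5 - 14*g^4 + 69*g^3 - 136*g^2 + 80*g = (g - 1)*(g^4 - 13*g^3 + 56*g^2 - 80*g) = g*(g - 1)*(g^3 - 13*g^2 + 56*g - 80) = g*(g - 5)*(g - 1)*(g^2 - 8*g + 16) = g*(g - 5)*(g - 4)*(g - 1)*(g - 4)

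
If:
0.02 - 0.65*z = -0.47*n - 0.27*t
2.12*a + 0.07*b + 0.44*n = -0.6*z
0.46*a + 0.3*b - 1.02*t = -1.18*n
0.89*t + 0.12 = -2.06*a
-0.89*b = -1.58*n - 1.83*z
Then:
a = 0.30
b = -1.86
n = -0.37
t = -0.84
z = -0.58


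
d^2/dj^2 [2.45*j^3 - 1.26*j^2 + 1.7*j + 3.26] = 14.7*j - 2.52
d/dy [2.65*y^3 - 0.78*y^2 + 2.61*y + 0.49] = 7.95*y^2 - 1.56*y + 2.61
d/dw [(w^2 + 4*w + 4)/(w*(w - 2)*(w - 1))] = (-w^4 - 8*w^3 + 2*w^2 + 24*w - 8)/(w^2*(w^4 - 6*w^3 + 13*w^2 - 12*w + 4))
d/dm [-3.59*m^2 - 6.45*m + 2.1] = -7.18*m - 6.45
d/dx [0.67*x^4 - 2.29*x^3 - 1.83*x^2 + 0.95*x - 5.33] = 2.68*x^3 - 6.87*x^2 - 3.66*x + 0.95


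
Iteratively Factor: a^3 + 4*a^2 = (a + 4)*(a^2) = a*(a + 4)*(a)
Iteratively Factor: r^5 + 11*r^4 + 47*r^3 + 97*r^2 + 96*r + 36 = (r + 2)*(r^4 + 9*r^3 + 29*r^2 + 39*r + 18) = (r + 2)^2*(r^3 + 7*r^2 + 15*r + 9) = (r + 1)*(r + 2)^2*(r^2 + 6*r + 9) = (r + 1)*(r + 2)^2*(r + 3)*(r + 3)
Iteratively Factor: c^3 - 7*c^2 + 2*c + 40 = (c + 2)*(c^2 - 9*c + 20) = (c - 4)*(c + 2)*(c - 5)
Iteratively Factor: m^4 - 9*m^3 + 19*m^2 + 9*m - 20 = (m + 1)*(m^3 - 10*m^2 + 29*m - 20) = (m - 1)*(m + 1)*(m^2 - 9*m + 20) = (m - 5)*(m - 1)*(m + 1)*(m - 4)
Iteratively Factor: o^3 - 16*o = (o)*(o^2 - 16) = o*(o + 4)*(o - 4)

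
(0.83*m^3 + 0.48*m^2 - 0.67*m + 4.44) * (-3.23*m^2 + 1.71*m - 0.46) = -2.6809*m^5 - 0.1311*m^4 + 2.6031*m^3 - 15.7077*m^2 + 7.9006*m - 2.0424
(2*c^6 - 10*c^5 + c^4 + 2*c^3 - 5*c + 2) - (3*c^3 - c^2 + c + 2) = 2*c^6 - 10*c^5 + c^4 - c^3 + c^2 - 6*c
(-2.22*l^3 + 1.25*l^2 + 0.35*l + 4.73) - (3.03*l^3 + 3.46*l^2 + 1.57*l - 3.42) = -5.25*l^3 - 2.21*l^2 - 1.22*l + 8.15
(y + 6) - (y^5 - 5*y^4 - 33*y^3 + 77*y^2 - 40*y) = -y^5 + 5*y^4 + 33*y^3 - 77*y^2 + 41*y + 6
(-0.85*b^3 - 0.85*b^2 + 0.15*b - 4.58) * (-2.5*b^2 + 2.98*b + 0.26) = 2.125*b^5 - 0.408*b^4 - 3.129*b^3 + 11.676*b^2 - 13.6094*b - 1.1908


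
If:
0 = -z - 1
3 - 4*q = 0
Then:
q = 3/4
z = -1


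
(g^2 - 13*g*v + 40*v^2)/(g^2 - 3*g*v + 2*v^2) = (g^2 - 13*g*v + 40*v^2)/(g^2 - 3*g*v + 2*v^2)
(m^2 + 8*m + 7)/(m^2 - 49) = (m + 1)/(m - 7)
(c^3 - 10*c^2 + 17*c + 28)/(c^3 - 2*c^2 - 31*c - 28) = (c - 4)/(c + 4)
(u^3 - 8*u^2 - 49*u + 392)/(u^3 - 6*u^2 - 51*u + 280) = (u - 7)/(u - 5)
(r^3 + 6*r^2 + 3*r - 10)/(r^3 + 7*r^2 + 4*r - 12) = (r + 5)/(r + 6)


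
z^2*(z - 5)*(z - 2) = z^4 - 7*z^3 + 10*z^2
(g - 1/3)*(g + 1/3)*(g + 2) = g^3 + 2*g^2 - g/9 - 2/9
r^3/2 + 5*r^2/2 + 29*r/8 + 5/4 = (r/2 + 1)*(r + 1/2)*(r + 5/2)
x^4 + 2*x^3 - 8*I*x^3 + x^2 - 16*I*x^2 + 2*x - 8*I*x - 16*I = (x + 2)*(x - 8*I)*(x - I)*(x + I)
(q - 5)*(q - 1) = q^2 - 6*q + 5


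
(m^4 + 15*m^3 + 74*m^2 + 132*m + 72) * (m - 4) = m^5 + 11*m^4 + 14*m^3 - 164*m^2 - 456*m - 288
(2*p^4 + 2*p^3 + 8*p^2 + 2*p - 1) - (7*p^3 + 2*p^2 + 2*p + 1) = 2*p^4 - 5*p^3 + 6*p^2 - 2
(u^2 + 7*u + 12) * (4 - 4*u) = -4*u^3 - 24*u^2 - 20*u + 48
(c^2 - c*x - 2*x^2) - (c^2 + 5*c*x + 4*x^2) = -6*c*x - 6*x^2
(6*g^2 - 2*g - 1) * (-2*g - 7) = -12*g^3 - 38*g^2 + 16*g + 7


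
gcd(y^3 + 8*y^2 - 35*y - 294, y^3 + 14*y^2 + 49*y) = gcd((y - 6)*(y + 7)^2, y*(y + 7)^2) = y^2 + 14*y + 49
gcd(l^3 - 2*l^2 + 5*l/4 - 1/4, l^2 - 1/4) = l - 1/2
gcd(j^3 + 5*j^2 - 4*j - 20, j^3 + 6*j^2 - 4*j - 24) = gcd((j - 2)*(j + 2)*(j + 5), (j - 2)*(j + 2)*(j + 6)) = j^2 - 4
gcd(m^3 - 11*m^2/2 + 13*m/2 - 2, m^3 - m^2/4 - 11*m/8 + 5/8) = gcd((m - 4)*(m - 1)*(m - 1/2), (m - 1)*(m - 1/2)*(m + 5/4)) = m^2 - 3*m/2 + 1/2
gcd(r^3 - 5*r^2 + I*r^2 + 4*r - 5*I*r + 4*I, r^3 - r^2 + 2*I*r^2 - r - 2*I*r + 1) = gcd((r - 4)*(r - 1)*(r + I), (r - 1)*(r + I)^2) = r^2 + r*(-1 + I) - I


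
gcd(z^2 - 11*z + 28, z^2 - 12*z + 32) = z - 4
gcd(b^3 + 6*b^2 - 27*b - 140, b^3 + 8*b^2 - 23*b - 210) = b^2 + 2*b - 35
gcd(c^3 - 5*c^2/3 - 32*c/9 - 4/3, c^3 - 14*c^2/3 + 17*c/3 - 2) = c - 3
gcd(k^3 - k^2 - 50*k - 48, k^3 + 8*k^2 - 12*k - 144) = k + 6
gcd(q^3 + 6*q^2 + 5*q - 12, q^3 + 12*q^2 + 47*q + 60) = q^2 + 7*q + 12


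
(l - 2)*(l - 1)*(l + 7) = l^3 + 4*l^2 - 19*l + 14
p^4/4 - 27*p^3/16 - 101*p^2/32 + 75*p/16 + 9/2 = (p/4 + 1/2)*(p - 8)*(p - 3/2)*(p + 3/4)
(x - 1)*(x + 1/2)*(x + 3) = x^3 + 5*x^2/2 - 2*x - 3/2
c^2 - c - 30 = (c - 6)*(c + 5)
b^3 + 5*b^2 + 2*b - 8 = (b - 1)*(b + 2)*(b + 4)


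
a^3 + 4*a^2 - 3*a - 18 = (a - 2)*(a + 3)^2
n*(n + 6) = n^2 + 6*n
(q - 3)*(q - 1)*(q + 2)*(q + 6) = q^4 + 4*q^3 - 17*q^2 - 24*q + 36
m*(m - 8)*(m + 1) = m^3 - 7*m^2 - 8*m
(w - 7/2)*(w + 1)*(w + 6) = w^3 + 7*w^2/2 - 37*w/2 - 21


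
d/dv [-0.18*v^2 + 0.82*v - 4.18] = 0.82 - 0.36*v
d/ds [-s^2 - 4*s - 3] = -2*s - 4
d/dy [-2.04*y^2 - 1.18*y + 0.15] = -4.08*y - 1.18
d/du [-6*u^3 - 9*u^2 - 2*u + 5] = -18*u^2 - 18*u - 2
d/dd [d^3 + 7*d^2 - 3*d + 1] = 3*d^2 + 14*d - 3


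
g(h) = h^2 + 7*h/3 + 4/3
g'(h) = 2*h + 7/3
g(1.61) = 7.68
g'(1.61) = 5.55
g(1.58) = 7.52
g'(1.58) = 5.49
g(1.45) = 6.82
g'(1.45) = 5.23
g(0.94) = 4.41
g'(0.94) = 4.21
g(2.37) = 12.48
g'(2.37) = 7.07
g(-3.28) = 4.44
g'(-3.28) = -4.23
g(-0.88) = 0.05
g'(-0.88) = 0.57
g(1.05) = 4.89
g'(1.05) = 4.43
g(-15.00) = 191.33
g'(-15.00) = -27.67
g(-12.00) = 117.33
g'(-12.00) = -21.67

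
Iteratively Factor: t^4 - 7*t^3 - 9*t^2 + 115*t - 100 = (t - 1)*(t^3 - 6*t^2 - 15*t + 100) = (t - 5)*(t - 1)*(t^2 - t - 20) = (t - 5)^2*(t - 1)*(t + 4)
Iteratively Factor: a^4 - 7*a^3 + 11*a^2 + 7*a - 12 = (a - 3)*(a^3 - 4*a^2 - a + 4) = (a - 4)*(a - 3)*(a^2 - 1) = (a - 4)*(a - 3)*(a - 1)*(a + 1)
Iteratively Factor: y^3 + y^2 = (y)*(y^2 + y) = y*(y + 1)*(y)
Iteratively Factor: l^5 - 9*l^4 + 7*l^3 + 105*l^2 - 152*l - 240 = (l + 3)*(l^4 - 12*l^3 + 43*l^2 - 24*l - 80) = (l - 5)*(l + 3)*(l^3 - 7*l^2 + 8*l + 16) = (l - 5)*(l + 1)*(l + 3)*(l^2 - 8*l + 16) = (l - 5)*(l - 4)*(l + 1)*(l + 3)*(l - 4)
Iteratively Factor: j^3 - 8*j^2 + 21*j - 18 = (j - 3)*(j^2 - 5*j + 6) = (j - 3)^2*(j - 2)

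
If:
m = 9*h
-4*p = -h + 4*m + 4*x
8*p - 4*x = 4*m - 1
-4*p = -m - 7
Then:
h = -11/13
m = -99/13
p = -2/13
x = 393/52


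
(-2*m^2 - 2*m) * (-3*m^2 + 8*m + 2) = 6*m^4 - 10*m^3 - 20*m^2 - 4*m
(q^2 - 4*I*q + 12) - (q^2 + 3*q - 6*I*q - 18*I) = -3*q + 2*I*q + 12 + 18*I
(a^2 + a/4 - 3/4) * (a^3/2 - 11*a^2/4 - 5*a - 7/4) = a^5/2 - 21*a^4/8 - 97*a^3/16 - 15*a^2/16 + 53*a/16 + 21/16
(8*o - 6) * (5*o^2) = 40*o^3 - 30*o^2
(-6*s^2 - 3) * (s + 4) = -6*s^3 - 24*s^2 - 3*s - 12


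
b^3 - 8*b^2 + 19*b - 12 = (b - 4)*(b - 3)*(b - 1)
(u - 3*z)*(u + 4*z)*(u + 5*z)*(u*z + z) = u^4*z + 6*u^3*z^2 + u^3*z - 7*u^2*z^3 + 6*u^2*z^2 - 60*u*z^4 - 7*u*z^3 - 60*z^4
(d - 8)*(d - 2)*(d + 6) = d^3 - 4*d^2 - 44*d + 96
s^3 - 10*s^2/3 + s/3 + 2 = (s - 3)*(s - 1)*(s + 2/3)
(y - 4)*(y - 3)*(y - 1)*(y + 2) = y^4 - 6*y^3 + 3*y^2 + 26*y - 24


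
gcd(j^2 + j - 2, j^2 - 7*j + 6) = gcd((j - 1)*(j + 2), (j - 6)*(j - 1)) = j - 1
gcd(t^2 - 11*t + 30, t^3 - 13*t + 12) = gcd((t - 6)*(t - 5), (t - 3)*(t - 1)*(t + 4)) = 1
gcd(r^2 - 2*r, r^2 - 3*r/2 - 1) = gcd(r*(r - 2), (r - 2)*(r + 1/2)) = r - 2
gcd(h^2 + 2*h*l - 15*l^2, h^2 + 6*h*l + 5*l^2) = h + 5*l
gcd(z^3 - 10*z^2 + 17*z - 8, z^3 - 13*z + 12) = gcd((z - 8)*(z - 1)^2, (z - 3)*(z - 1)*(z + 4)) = z - 1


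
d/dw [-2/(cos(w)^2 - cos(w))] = 2*(sin(w)/cos(w)^2 - 2*tan(w))/(cos(w) - 1)^2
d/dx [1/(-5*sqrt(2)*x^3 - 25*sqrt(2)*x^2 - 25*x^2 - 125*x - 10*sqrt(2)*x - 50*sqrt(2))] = (3*sqrt(2)*x^2 + 10*x + 10*sqrt(2)*x + 2*sqrt(2) + 25)/(5*(sqrt(2)*x^3 + 5*x^2 + 5*sqrt(2)*x^2 + 2*sqrt(2)*x + 25*x + 10*sqrt(2))^2)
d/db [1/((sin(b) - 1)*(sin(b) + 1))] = -2*sin(b)/cos(b)^3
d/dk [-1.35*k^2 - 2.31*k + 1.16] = -2.7*k - 2.31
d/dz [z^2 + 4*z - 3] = 2*z + 4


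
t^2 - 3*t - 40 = (t - 8)*(t + 5)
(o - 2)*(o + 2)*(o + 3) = o^3 + 3*o^2 - 4*o - 12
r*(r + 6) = r^2 + 6*r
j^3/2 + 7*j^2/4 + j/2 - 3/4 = (j/2 + 1/2)*(j - 1/2)*(j + 3)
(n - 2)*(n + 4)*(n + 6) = n^3 + 8*n^2 + 4*n - 48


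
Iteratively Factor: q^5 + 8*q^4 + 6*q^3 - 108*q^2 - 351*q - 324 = (q + 3)*(q^4 + 5*q^3 - 9*q^2 - 81*q - 108) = (q - 4)*(q + 3)*(q^3 + 9*q^2 + 27*q + 27) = (q - 4)*(q + 3)^2*(q^2 + 6*q + 9) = (q - 4)*(q + 3)^3*(q + 3)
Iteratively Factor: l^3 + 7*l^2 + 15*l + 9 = (l + 3)*(l^2 + 4*l + 3) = (l + 1)*(l + 3)*(l + 3)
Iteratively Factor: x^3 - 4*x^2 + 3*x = (x)*(x^2 - 4*x + 3) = x*(x - 3)*(x - 1)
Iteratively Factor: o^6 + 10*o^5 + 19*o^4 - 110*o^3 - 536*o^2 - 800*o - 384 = (o + 4)*(o^5 + 6*o^4 - 5*o^3 - 90*o^2 - 176*o - 96) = (o + 4)^2*(o^4 + 2*o^3 - 13*o^2 - 38*o - 24) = (o + 1)*(o + 4)^2*(o^3 + o^2 - 14*o - 24) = (o + 1)*(o + 2)*(o + 4)^2*(o^2 - o - 12) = (o - 4)*(o + 1)*(o + 2)*(o + 4)^2*(o + 3)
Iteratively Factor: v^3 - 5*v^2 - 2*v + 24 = (v - 3)*(v^2 - 2*v - 8) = (v - 4)*(v - 3)*(v + 2)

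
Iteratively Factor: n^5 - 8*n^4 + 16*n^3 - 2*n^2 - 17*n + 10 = (n - 1)*(n^4 - 7*n^3 + 9*n^2 + 7*n - 10) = (n - 1)^2*(n^3 - 6*n^2 + 3*n + 10) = (n - 5)*(n - 1)^2*(n^2 - n - 2) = (n - 5)*(n - 1)^2*(n + 1)*(n - 2)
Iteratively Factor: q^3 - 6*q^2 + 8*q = (q)*(q^2 - 6*q + 8) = q*(q - 2)*(q - 4)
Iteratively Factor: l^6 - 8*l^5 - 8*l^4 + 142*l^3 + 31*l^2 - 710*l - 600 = (l - 5)*(l^5 - 3*l^4 - 23*l^3 + 27*l^2 + 166*l + 120) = (l - 5)*(l + 2)*(l^4 - 5*l^3 - 13*l^2 + 53*l + 60) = (l - 5)*(l + 1)*(l + 2)*(l^3 - 6*l^2 - 7*l + 60) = (l - 5)*(l + 1)*(l + 2)*(l + 3)*(l^2 - 9*l + 20) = (l - 5)^2*(l + 1)*(l + 2)*(l + 3)*(l - 4)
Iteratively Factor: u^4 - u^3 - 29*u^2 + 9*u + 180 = (u - 5)*(u^3 + 4*u^2 - 9*u - 36) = (u - 5)*(u - 3)*(u^2 + 7*u + 12) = (u - 5)*(u - 3)*(u + 4)*(u + 3)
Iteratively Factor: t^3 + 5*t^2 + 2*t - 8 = (t + 2)*(t^2 + 3*t - 4) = (t + 2)*(t + 4)*(t - 1)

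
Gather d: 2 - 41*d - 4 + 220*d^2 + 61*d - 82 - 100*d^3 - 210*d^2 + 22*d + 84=-100*d^3 + 10*d^2 + 42*d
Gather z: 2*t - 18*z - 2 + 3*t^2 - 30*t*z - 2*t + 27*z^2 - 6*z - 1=3*t^2 + 27*z^2 + z*(-30*t - 24) - 3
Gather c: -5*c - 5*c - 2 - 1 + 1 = -10*c - 2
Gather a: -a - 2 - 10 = -a - 12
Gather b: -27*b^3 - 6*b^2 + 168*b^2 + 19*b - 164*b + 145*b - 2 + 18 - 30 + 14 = -27*b^3 + 162*b^2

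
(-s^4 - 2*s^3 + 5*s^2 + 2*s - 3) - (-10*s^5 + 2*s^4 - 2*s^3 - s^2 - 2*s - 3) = 10*s^5 - 3*s^4 + 6*s^2 + 4*s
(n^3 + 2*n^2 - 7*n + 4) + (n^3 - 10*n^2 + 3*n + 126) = 2*n^3 - 8*n^2 - 4*n + 130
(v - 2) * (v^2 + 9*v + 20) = v^3 + 7*v^2 + 2*v - 40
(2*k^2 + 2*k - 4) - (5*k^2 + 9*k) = -3*k^2 - 7*k - 4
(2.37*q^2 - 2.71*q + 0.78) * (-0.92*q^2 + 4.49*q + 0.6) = -2.1804*q^4 + 13.1345*q^3 - 11.4635*q^2 + 1.8762*q + 0.468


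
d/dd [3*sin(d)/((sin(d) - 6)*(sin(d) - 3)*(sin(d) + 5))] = 6*(-sin(d)^3 + 2*sin(d)^2 + 45)*cos(d)/((sin(d) - 6)^2*(sin(d) - 3)^2*(sin(d) + 5)^2)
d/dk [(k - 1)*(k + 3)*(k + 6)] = 3*k^2 + 16*k + 9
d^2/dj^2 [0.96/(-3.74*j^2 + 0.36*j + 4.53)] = (-26.856192*j^2 + 2.585088*j + 0.96*(7.48*j - 0.36)*(14.96*j - 0.72) + 32.529024)/(-3.74*j^2 + 0.36*j + 4.53)^3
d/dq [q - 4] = 1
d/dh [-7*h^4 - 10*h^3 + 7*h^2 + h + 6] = -28*h^3 - 30*h^2 + 14*h + 1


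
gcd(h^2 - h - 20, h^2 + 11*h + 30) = 1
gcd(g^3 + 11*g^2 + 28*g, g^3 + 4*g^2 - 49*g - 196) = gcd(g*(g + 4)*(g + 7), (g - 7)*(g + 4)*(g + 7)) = g^2 + 11*g + 28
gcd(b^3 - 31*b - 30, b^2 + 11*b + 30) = b + 5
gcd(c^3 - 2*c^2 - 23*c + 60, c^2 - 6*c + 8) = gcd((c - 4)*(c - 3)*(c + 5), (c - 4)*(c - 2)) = c - 4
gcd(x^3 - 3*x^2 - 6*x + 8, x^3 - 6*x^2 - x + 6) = x - 1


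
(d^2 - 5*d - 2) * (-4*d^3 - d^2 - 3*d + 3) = -4*d^5 + 19*d^4 + 10*d^3 + 20*d^2 - 9*d - 6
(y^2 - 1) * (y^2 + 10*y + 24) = y^4 + 10*y^3 + 23*y^2 - 10*y - 24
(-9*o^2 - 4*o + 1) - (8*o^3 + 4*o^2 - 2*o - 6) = -8*o^3 - 13*o^2 - 2*o + 7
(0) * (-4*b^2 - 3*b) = 0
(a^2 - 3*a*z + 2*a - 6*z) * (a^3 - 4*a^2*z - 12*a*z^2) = a^5 - 7*a^4*z + 2*a^4 - 14*a^3*z + 36*a^2*z^3 + 72*a*z^3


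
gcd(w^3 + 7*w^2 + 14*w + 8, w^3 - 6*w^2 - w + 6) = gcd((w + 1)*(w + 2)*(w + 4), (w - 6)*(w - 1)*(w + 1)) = w + 1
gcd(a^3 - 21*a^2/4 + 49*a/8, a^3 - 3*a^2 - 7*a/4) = a^2 - 7*a/2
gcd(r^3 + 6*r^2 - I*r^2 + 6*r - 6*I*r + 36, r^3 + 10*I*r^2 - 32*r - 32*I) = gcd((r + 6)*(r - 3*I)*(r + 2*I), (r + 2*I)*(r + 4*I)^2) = r + 2*I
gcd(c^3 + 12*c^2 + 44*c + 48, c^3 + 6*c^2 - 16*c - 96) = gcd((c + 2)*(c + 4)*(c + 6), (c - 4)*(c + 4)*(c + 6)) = c^2 + 10*c + 24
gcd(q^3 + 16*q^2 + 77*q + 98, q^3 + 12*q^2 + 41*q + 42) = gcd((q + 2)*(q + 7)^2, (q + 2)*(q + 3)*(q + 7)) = q^2 + 9*q + 14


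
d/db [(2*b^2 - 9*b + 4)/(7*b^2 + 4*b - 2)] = (71*b^2 - 64*b + 2)/(49*b^4 + 56*b^3 - 12*b^2 - 16*b + 4)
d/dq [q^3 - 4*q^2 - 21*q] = 3*q^2 - 8*q - 21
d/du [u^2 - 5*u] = 2*u - 5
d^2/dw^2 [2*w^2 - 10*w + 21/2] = 4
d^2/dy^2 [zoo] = 0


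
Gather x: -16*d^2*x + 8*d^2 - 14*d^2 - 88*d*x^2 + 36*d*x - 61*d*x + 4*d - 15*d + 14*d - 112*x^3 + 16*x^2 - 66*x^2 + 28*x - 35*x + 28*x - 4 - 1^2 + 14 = -6*d^2 + 3*d - 112*x^3 + x^2*(-88*d - 50) + x*(-16*d^2 - 25*d + 21) + 9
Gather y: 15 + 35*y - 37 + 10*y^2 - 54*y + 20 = 10*y^2 - 19*y - 2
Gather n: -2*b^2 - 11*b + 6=-2*b^2 - 11*b + 6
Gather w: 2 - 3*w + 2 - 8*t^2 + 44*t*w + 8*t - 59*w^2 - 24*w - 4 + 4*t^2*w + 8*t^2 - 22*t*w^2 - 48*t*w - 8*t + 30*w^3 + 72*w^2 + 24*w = 30*w^3 + w^2*(13 - 22*t) + w*(4*t^2 - 4*t - 3)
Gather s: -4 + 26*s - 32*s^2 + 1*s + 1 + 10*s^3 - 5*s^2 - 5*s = 10*s^3 - 37*s^2 + 22*s - 3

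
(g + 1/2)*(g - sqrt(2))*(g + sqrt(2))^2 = g^4 + g^3/2 + sqrt(2)*g^3 - 2*g^2 + sqrt(2)*g^2/2 - 2*sqrt(2)*g - g - sqrt(2)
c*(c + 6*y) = c^2 + 6*c*y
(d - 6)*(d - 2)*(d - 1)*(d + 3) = d^4 - 6*d^3 - 7*d^2 + 48*d - 36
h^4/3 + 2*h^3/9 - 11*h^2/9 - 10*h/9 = h*(h/3 + 1/3)*(h - 2)*(h + 5/3)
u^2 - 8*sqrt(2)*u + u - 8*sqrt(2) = (u + 1)*(u - 8*sqrt(2))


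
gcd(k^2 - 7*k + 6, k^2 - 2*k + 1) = k - 1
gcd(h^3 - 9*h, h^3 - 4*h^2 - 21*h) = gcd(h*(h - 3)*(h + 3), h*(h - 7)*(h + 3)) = h^2 + 3*h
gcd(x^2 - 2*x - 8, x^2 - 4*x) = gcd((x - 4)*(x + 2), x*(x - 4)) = x - 4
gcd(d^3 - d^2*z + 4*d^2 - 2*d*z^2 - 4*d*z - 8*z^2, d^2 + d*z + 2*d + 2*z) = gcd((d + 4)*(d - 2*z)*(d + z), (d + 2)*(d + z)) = d + z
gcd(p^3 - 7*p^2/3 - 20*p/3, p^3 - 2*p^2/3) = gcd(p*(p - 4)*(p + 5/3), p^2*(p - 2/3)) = p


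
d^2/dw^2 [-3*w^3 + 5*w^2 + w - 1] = 10 - 18*w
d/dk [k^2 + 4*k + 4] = 2*k + 4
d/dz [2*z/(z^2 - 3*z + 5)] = 2*(5 - z^2)/(z^4 - 6*z^3 + 19*z^2 - 30*z + 25)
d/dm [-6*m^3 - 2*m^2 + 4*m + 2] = -18*m^2 - 4*m + 4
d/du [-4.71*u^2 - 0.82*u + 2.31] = -9.42*u - 0.82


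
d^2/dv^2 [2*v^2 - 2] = 4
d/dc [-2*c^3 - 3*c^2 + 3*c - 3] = -6*c^2 - 6*c + 3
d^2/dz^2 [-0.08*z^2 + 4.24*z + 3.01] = -0.160000000000000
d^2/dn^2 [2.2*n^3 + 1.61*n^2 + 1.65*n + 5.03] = 13.2*n + 3.22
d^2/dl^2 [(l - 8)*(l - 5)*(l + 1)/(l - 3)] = 2*(l^3 - 9*l^2 + 27*l + 13)/(l^3 - 9*l^2 + 27*l - 27)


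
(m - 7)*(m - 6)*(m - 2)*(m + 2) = m^4 - 13*m^3 + 38*m^2 + 52*m - 168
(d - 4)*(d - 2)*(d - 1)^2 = d^4 - 8*d^3 + 21*d^2 - 22*d + 8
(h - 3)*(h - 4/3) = h^2 - 13*h/3 + 4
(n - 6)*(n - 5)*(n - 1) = n^3 - 12*n^2 + 41*n - 30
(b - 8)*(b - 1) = b^2 - 9*b + 8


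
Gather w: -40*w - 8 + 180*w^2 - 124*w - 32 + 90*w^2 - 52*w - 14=270*w^2 - 216*w - 54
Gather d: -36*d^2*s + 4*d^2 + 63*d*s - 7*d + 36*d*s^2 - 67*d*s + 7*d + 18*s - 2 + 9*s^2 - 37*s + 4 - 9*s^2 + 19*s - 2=d^2*(4 - 36*s) + d*(36*s^2 - 4*s)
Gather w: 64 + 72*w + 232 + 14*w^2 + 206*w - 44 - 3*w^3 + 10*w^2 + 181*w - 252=-3*w^3 + 24*w^2 + 459*w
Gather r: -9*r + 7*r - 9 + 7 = -2*r - 2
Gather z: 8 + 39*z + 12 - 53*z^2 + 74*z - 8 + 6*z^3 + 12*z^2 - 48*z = 6*z^3 - 41*z^2 + 65*z + 12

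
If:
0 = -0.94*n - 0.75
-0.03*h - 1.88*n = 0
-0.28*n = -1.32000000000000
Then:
No Solution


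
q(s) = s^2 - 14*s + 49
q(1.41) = 31.25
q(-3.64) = 113.21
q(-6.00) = 169.00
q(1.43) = 31.02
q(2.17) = 23.33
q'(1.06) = -11.88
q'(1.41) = -11.18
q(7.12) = 0.01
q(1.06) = 35.28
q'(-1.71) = -17.42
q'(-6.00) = -26.00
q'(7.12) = 0.24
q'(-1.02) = -16.04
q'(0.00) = -14.00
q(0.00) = 49.00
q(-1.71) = 75.86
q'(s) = 2*s - 14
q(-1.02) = 64.32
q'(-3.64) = -21.28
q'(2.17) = -9.66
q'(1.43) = -11.14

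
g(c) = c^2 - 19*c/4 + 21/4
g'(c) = 2*c - 19/4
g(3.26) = 0.39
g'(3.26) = 1.77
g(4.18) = 2.87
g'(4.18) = 3.61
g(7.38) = 24.66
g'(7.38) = 10.01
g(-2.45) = 22.89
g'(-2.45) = -9.65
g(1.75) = 0.00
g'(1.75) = -1.25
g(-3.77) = 37.37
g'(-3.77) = -12.29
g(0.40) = 3.51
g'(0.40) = -3.95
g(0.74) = 2.28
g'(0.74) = -3.27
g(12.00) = 92.25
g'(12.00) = 19.25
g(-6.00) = 69.75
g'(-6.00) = -16.75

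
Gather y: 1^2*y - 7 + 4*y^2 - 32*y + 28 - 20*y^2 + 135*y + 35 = -16*y^2 + 104*y + 56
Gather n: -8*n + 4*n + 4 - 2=2 - 4*n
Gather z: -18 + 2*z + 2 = 2*z - 16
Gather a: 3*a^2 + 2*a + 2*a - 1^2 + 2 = 3*a^2 + 4*a + 1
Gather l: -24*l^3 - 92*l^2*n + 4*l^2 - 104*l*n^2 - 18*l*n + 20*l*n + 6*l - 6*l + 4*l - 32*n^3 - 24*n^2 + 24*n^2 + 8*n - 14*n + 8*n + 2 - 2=-24*l^3 + l^2*(4 - 92*n) + l*(-104*n^2 + 2*n + 4) - 32*n^3 + 2*n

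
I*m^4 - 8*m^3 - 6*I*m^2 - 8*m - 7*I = (m + I)^2*(m + 7*I)*(I*m + 1)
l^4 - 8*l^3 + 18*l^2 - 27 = (l - 3)^3*(l + 1)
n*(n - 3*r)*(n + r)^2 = n^4 - n^3*r - 5*n^2*r^2 - 3*n*r^3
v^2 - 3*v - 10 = (v - 5)*(v + 2)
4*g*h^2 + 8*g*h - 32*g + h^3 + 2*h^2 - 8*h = (4*g + h)*(h - 2)*(h + 4)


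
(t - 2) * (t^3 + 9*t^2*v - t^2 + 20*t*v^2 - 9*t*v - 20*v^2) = t^4 + 9*t^3*v - 3*t^3 + 20*t^2*v^2 - 27*t^2*v + 2*t^2 - 60*t*v^2 + 18*t*v + 40*v^2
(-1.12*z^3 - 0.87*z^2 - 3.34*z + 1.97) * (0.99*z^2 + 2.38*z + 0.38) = -1.1088*z^5 - 3.5269*z^4 - 5.8028*z^3 - 6.3295*z^2 + 3.4194*z + 0.7486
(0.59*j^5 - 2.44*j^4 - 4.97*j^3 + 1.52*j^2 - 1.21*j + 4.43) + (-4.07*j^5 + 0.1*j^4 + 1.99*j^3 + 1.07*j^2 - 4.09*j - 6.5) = -3.48*j^5 - 2.34*j^4 - 2.98*j^3 + 2.59*j^2 - 5.3*j - 2.07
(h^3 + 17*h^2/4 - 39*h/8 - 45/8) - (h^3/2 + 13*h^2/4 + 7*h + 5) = h^3/2 + h^2 - 95*h/8 - 85/8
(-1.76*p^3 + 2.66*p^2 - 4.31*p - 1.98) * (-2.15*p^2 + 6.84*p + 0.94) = 3.784*p^5 - 17.7574*p^4 + 25.8065*p^3 - 22.723*p^2 - 17.5946*p - 1.8612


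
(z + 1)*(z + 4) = z^2 + 5*z + 4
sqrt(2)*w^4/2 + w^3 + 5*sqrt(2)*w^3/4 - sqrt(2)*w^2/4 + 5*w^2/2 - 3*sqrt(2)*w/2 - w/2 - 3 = (w - 1)*(w + 3/2)*(w + sqrt(2))*(sqrt(2)*w/2 + sqrt(2))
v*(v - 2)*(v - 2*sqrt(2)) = v^3 - 2*sqrt(2)*v^2 - 2*v^2 + 4*sqrt(2)*v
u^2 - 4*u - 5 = (u - 5)*(u + 1)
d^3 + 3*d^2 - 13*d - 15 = (d - 3)*(d + 1)*(d + 5)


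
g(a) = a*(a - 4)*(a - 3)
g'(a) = a*(a - 4) + a*(a - 3) + (a - 4)*(a - 3)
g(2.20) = 3.17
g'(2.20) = -4.28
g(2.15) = 3.38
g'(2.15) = -4.23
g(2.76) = 0.82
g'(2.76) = -3.79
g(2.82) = 0.60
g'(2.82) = -3.62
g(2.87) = 0.42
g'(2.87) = -3.47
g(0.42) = 3.88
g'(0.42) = 6.65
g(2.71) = 1.01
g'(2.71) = -3.91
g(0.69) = 5.28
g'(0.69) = 3.77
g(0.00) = 0.00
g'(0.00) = 12.00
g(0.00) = 0.00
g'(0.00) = 12.00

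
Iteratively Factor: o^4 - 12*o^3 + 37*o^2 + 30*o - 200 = (o - 4)*(o^3 - 8*o^2 + 5*o + 50) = (o - 4)*(o + 2)*(o^2 - 10*o + 25) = (o - 5)*(o - 4)*(o + 2)*(o - 5)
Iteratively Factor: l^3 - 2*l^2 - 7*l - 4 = (l + 1)*(l^2 - 3*l - 4) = (l - 4)*(l + 1)*(l + 1)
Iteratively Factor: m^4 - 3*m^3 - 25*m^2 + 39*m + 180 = (m + 3)*(m^3 - 6*m^2 - 7*m + 60) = (m - 4)*(m + 3)*(m^2 - 2*m - 15) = (m - 5)*(m - 4)*(m + 3)*(m + 3)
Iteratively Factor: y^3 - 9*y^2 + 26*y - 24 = (y - 2)*(y^2 - 7*y + 12) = (y - 4)*(y - 2)*(y - 3)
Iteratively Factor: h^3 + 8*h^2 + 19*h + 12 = (h + 1)*(h^2 + 7*h + 12) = (h + 1)*(h + 3)*(h + 4)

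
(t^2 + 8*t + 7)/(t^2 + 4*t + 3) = (t + 7)/(t + 3)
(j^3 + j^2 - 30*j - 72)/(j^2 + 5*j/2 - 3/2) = 2*(j^2 - 2*j - 24)/(2*j - 1)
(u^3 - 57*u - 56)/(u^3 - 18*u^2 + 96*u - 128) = (u^2 + 8*u + 7)/(u^2 - 10*u + 16)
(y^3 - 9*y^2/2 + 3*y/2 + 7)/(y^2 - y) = (2*y^3 - 9*y^2 + 3*y + 14)/(2*y*(y - 1))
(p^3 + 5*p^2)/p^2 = p + 5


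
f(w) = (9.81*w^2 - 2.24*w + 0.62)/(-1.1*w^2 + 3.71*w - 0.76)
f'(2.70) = 137.14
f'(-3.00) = 0.73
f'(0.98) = 5.65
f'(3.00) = 1195.75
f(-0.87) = -2.07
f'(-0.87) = 1.59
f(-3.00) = -4.39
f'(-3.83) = 0.57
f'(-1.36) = 1.31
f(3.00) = 174.87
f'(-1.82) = 1.10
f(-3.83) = -4.92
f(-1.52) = -2.99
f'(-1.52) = 1.23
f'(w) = (2.2*w - 3.71)*(9.81*w^2 - 2.24*w + 0.62)/(-1.1*w^2 + 3.71*w - 0.76)^2 + (19.62*w - 2.24)/(-1.1*w^2 + 3.71*w - 0.76) = (33.9311*w^2 - 13.5472*w - 0.5978)/(1.21*w^4 - 8.162*w^3 + 15.4361*w^2 - 5.6392*w + 0.5776)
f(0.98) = 4.31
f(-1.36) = -2.78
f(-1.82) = -3.33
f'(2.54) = 74.93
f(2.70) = 53.38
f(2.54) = 37.16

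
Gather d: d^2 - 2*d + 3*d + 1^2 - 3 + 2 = d^2 + d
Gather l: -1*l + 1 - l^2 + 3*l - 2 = -l^2 + 2*l - 1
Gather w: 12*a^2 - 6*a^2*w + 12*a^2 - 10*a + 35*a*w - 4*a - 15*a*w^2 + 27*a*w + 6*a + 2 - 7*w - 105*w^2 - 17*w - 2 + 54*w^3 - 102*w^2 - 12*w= 24*a^2 - 8*a + 54*w^3 + w^2*(-15*a - 207) + w*(-6*a^2 + 62*a - 36)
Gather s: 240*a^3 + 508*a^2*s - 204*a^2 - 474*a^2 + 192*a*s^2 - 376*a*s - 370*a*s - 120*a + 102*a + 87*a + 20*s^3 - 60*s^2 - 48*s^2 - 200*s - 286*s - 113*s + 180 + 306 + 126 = 240*a^3 - 678*a^2 + 69*a + 20*s^3 + s^2*(192*a - 108) + s*(508*a^2 - 746*a - 599) + 612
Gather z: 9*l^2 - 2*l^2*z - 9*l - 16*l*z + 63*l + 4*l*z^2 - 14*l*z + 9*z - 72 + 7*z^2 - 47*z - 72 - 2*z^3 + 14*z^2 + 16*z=9*l^2 + 54*l - 2*z^3 + z^2*(4*l + 21) + z*(-2*l^2 - 30*l - 22) - 144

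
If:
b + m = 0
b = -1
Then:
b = -1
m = 1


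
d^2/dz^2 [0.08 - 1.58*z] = 0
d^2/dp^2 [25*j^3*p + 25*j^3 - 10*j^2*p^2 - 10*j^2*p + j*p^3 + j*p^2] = 2*j*(-10*j + 3*p + 1)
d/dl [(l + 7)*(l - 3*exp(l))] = l - (l + 7)*(3*exp(l) - 1) - 3*exp(l)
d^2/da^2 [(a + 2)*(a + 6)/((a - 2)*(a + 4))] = 12*(a^3 + 10*a^2 + 44*a + 56)/(a^6 + 6*a^5 - 12*a^4 - 88*a^3 + 96*a^2 + 384*a - 512)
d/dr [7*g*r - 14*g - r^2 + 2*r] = 7*g - 2*r + 2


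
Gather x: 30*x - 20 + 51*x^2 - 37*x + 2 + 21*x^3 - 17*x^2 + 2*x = 21*x^3 + 34*x^2 - 5*x - 18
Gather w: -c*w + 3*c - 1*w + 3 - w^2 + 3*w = 3*c - w^2 + w*(2 - c) + 3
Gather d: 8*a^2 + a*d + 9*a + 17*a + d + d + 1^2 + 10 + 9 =8*a^2 + 26*a + d*(a + 2) + 20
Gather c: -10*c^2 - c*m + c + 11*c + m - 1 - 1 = -10*c^2 + c*(12 - m) + m - 2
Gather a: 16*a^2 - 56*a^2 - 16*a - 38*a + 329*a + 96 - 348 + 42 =-40*a^2 + 275*a - 210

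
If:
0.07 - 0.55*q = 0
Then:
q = 0.13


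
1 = 1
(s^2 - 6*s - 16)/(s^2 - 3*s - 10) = (s - 8)/(s - 5)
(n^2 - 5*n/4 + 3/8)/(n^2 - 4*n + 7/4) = (4*n - 3)/(2*(2*n - 7))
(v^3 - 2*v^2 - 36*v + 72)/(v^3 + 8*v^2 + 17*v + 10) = (v^3 - 2*v^2 - 36*v + 72)/(v^3 + 8*v^2 + 17*v + 10)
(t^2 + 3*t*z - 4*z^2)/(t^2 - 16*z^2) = (-t + z)/(-t + 4*z)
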